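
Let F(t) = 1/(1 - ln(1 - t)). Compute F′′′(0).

-2

Compose series: expand the inner function first, then feed it into the outer expansion.
The coefficient of t^3 in the expansion is -1/3, so F′′′(0) = 3! * (-1/3) = -2.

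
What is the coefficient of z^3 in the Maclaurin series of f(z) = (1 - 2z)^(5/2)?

-5/2

f(0) = 1
f′(0) = -5
f′′(0) = 15
f′′′(0) = -15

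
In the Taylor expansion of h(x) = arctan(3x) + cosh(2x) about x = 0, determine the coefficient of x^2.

2

Expand each term separately and add.
h(0) = 1
h′(0) = 3
h′′(0) = 4
Then c_k = h^(k)(0)/k! gives each Taylor coefficient.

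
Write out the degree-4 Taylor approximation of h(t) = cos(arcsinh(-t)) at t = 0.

5*t^4/24 - t^2/2 + 1

Let u equal the inner series; expand the outer function in u and truncate.
h(0) = 1
h′(0) = 0
h′′(0) = -1
h′′′(0) = 0
h^(4)(0) = 5
Dividing each by k! gives the coefficients c_0, ..., c_4.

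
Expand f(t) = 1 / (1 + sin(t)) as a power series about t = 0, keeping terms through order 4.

2*t^4/3 - 5*t^3/6 + t^2 - t + 1

Write 1/(1+u) = 1 - u + u^2 - u^3 + ... and substitute the series for u.
f(0) = 1
f′(0) = -1
f′′(0) = 2
f′′′(0) = -5
f^(4)(0) = 16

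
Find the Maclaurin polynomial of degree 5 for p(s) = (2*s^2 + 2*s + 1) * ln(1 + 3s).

Distribute the polynomial across the series and collect like powers.
p(0) = 0
p′(0) = 3
p′′(0) = 3
p′′′(0) = 36
p^(4)(0) = -270
p^(5)(0) = 3132
Dividing each by k! gives the coefficients c_0, ..., c_5.

261*s^5/10 - 45*s^4/4 + 6*s^3 + 3*s^2/2 + 3*s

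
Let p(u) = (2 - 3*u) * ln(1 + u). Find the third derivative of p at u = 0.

Distribute the polynomial across the series and collect like powers.
From the series, [u^3] p = 13/6; multiply by 3! = 6 to get 13.

13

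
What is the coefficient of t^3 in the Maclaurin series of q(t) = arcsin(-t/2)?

-1/48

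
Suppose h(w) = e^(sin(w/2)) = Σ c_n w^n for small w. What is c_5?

-1/480

Plug the Maclaurin series of the inner function into that of the outer and collect terms.
[w^0] = 1;  [w^1] = 1/2;  [w^2] = 1/8;  [w^3] = 0;  [w^4] = -1/128;  [w^5] = -1/480.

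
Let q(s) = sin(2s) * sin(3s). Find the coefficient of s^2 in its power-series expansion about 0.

Write out both Maclaurin series and multiply, keeping only the needed powers.

6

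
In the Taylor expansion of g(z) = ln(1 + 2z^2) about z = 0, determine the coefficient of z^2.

g(0) = 0
g′(0) = 0
g′′(0) = 4

2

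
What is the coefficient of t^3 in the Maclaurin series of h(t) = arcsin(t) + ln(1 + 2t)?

17/6

Combine the two series term by term.
[t^0] = 0;  [t^1] = 3;  [t^2] = -2;  [t^3] = 17/6.
So c_3 = h′′′(0)/3! = 17/6.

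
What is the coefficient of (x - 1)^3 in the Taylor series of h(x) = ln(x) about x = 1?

Apply the Taylor formula c_k = f^(k)(a)/k!.
h(1) = 0
h′(1) = 1
h′′(1) = -1
h′′′(1) = 2
So c_3 = h′′′(1)/3! = 1/3.

1/3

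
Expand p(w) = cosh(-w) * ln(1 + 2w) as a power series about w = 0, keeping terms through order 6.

-51*w^6/4 + 469*w^5/60 - 5*w^4 + 11*w^3/3 - 2*w^2 + 2*w

Multiply the two series term by term and collect like powers.
[w^0] = 0;  [w^1] = 2;  [w^2] = -2;  [w^3] = 11/3;  [w^4] = -5;  [w^5] = 469/60;  [w^6] = -51/4.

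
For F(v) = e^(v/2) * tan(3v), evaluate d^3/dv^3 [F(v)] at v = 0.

225/4

Multiply the two series term by term and collect like powers.
From the series, [v^3] F = 75/8; multiply by 3! = 6 to get 225/4.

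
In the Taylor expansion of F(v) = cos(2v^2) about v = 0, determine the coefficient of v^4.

-2

F(0) = 1
F′(0) = 0
F′′(0) = 0
F′′′(0) = 0
F^(4)(0) = -48
So c_4 = F^(4)(0)/4! = -2.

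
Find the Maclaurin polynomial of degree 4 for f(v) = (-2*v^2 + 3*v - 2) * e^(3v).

-9*v^4/4 - 3*v^3/2 - 2*v^2 - 3*v - 2

Multiply each power in the prefactor through the base expansion.
[v^0] = -2;  [v^1] = -3;  [v^2] = -2;  [v^3] = -3/2;  [v^4] = -9/4.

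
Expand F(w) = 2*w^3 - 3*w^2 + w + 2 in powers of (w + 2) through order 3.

2*(w + 2)^3 - 15*(w + 2)^2 + 37*(w + 2) - 28

F(-2) = -28
F′(-2) = 37
F′′(-2) = -30
F′′′(-2) = 12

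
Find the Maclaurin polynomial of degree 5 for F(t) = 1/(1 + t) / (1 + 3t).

-364*t^5 + 121*t^4 - 40*t^3 + 13*t^2 - 4*t + 1

Take the Cauchy product of the two expansions.
F(0) = 1
F′(0) = -4
F′′(0) = 26
F′′′(0) = -240
F^(4)(0) = 2904
F^(5)(0) = -43680
Then c_k = F^(k)(0)/k! gives each Taylor coefficient.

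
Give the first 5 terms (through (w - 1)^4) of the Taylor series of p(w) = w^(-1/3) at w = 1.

[(w - 1)^0] = 1;  [(w - 1)^1] = -1/3;  [(w - 1)^2] = 2/9;  [(w - 1)^3] = -14/81;  [(w - 1)^4] = 35/243.

35*(w - 1)^4/243 - 14*(w - 1)^3/81 + 2*(w - 1)^2/9 - (w - 1)/3 + 1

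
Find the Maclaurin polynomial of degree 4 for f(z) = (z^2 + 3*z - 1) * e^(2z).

16*z^4/3 + 20*z^3/3 + 5*z^2 + z - 1

Shift and add copies of the series according to the polynomial's terms.
f(0) = -1
f′(0) = 1
f′′(0) = 10
f′′′(0) = 40
f^(4)(0) = 128
The Taylor polynomial is Σ f^(k)(0)/k! · z^k.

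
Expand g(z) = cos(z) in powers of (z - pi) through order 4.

-(z - pi)^4/24 + (z - pi)^2/2 - 1

[(z - pi)^0] = -1;  [(z - pi)^1] = 0;  [(z - pi)^2] = 1/2;  [(z - pi)^3] = 0;  [(z - pi)^4] = -1/24.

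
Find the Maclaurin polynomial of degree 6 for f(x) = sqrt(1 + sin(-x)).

-x^6/46080 - x^5/3840 + x^4/384 + x^3/48 - x^2/8 - x/2 + 1

Let u equal the inner series; expand the outer function in u and truncate.
[x^0] = 1;  [x^1] = -1/2;  [x^2] = -1/8;  [x^3] = 1/48;  [x^4] = 1/384;  [x^5] = -1/3840;  [x^6] = -1/46080.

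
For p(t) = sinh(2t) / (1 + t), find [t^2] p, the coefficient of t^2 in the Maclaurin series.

-2

Multiply the two series term by term and collect like powers.
p(0) = 0
p′(0) = 2
p′′(0) = -4
So c_2 = p′′(0)/2! = -2.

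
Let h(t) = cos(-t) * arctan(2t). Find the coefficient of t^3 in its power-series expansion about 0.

Multiply the two series term by term and collect like powers.
So c_3 = h′′′(0)/3! = -11/3.

-11/3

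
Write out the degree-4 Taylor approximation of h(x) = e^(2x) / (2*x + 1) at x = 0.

6*x^4 - 8*x^3/3 + 2*x^2 + 1

Multiply the numerator's expansion by the denominator's geometric series.
h(0) = 1
h′(0) = 0
h′′(0) = 4
h′′′(0) = -16
h^(4)(0) = 144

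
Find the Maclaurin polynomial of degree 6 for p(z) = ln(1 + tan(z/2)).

Substitute the inner expansion into the outer series and collect powers.
p(0) = 0
p′(0) = 1/2
p′′(0) = -1/4
p′′′(0) = 1/2
p^(4)(0) = -7/8
p^(5)(0) = 5/2
p^(6)(0) = -31/4
Dividing each by k! gives the coefficients c_0, ..., c_6.

-31*z^6/2880 + z^5/48 - 7*z^4/192 + z^3/12 - z^2/8 + z/2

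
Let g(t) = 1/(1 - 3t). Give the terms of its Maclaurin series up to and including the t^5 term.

243*t^5 + 81*t^4 + 27*t^3 + 9*t^2 + 3*t + 1

[t^0] = 1;  [t^1] = 3;  [t^2] = 9;  [t^3] = 27;  [t^4] = 81;  [t^5] = 243.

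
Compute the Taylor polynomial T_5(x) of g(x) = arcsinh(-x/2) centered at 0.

-3*x^5/1280 + x^3/48 - x/2

Differentiate repeatedly and evaluate at the center.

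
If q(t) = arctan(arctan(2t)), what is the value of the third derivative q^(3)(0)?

Substitute the inner expansion into the outer series and collect powers.
The coefficient of t^3 in the expansion is -16/3, so q′′′(0) = 3! * (-16/3) = -32.

-32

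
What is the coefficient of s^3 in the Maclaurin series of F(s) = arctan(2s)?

-8/3

F(0) = 0
F′(0) = 2
F′′(0) = 0
F′′′(0) = -16
Then c_k = F^(k)(0)/k! gives each Taylor coefficient.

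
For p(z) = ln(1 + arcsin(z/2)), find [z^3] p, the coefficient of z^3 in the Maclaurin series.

Substitute the inner expansion into the outer series and collect powers.
So c_3 = p′′′(0)/3! = 1/16.

1/16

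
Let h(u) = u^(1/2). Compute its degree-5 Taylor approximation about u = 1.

7*(u - 1)^5/256 - 5*(u - 1)^4/128 + (u - 1)^3/16 - (u - 1)^2/8 + (u - 1)/2 + 1

Apply the Taylor formula c_k = f^(k)(a)/k!.
h(1) = 1
h′(1) = 1/2
h′′(1) = -1/4
h′′′(1) = 3/8
h^(4)(1) = -15/16
h^(5)(1) = 105/32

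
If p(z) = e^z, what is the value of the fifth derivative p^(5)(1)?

e

Use the known series and substitute for the argument.
The coefficient of (z - 1)^5 in the expansion is e/120, so p^(5)(1) = 5! * (e/120) = e.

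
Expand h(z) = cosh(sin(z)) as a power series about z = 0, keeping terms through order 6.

Let u equal the inner series; expand the outer function in u and truncate.
h(0) = 1
h′(0) = 0
h′′(0) = 1
h′′′(0) = 0
h^(4)(0) = -3
h^(5)(0) = 0
h^(6)(0) = -3
Then c_k = h^(k)(0)/k! gives each Taylor coefficient.

-z^6/240 - z^4/8 + z^2/2 + 1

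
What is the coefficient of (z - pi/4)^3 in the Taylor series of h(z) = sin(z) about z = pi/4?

h(pi/4) = sqrt(2)/2
h′(pi/4) = sqrt(2)/2
h′′(pi/4) = -sqrt(2)/2
h′′′(pi/4) = -sqrt(2)/2
Dividing each by k! gives the coefficients c_0, ..., c_3.

-sqrt(2)/12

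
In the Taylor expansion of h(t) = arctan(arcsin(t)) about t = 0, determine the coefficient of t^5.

13/120

Plug the Maclaurin series of the inner function into that of the outer and collect terms.
h(0) = 0
h′(0) = 1
h′′(0) = 0
h′′′(0) = -1
h^(4)(0) = 0
h^(5)(0) = 13
So c_5 = h^(5)(0)/5! = 13/120.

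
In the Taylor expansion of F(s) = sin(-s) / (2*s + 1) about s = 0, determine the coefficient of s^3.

-23/6

Expand 1/(denominator) as a geometric series and multiply by the numerator's series.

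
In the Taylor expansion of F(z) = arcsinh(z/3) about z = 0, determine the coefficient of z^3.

F(0) = 0
F′(0) = 1/3
F′′(0) = 0
F′′′(0) = -1/27
So c_3 = F′′′(0)/3! = -1/162.

-1/162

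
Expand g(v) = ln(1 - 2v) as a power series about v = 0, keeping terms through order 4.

g(0) = 0
g′(0) = -2
g′′(0) = -4
g′′′(0) = -16
g^(4)(0) = -96
Then c_k = g^(k)(0)/k! gives each Taylor coefficient.

-4*v^4 - 8*v^3/3 - 2*v^2 - 2*v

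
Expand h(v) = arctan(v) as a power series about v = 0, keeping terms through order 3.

-v^3/3 + v

Use the known series and substitute for the argument.
[v^0] = 0;  [v^1] = 1;  [v^2] = 0;  [v^3] = -1/3.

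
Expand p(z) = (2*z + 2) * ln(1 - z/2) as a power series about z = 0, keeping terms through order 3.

Distribute the polynomial across the series and collect like powers.
p(0) = 0
p′(0) = -1
p′′(0) = -5/2
p′′′(0) = -2

-z^3/3 - 5*z^2/4 - z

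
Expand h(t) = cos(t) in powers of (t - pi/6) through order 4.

h(pi/6) = sqrt(3)/2
h′(pi/6) = -1/2
h′′(pi/6) = -sqrt(3)/2
h′′′(pi/6) = 1/2
h^(4)(pi/6) = sqrt(3)/2
The Taylor polynomial is Σ h^(k)(pi/6)/k! · (t - pi/6)^k.

sqrt(3)*(t - pi/6)^4/48 + (t - pi/6)^3/12 - sqrt(3)*(t - pi/6)^2/4 - (t - pi/6)/2 + sqrt(3)/2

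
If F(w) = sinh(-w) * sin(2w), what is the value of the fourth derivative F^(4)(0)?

Take the Cauchy product of the two expansions.
The coefficient of w^4 in the expansion is 1, so F^(4)(0) = 4! * (1) = 24.

24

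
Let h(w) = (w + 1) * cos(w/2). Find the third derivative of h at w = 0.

Shift and add copies of the series according to the polynomial's terms.
The coefficient of w^3 in the expansion is -1/8, so h′′′(0) = 3! * (-1/8) = -3/4.

-3/4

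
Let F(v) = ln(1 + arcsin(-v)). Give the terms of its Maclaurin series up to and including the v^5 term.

Compose series: expand the inner function first, then feed it into the outer expansion.
F(0) = 0
F′(0) = -1
F′′(0) = -1
F′′′(0) = -3
F^(4)(0) = -10
F^(5)(0) = -53
Then c_k = F^(k)(0)/k! gives each Taylor coefficient.

-53*v^5/120 - 5*v^4/12 - v^3/2 - v^2/2 - v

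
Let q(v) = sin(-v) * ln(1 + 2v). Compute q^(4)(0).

Write out both Maclaurin series and multiply, keeping only the needed powers.
From the series, [v^4] q = -7/3; multiply by 4! = 24 to get -56.

-56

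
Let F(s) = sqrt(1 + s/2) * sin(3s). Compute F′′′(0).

Expand each factor separately, then convolve coefficients.
The coefficient of s^3 in the expansion is -147/32, so F′′′(0) = 3! * (-147/32) = -441/16.

-441/16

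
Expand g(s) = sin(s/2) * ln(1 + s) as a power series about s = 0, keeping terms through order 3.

-s^3/4 + s^2/2

Expand each factor separately, then convolve coefficients.
g(0) = 0
g′(0) = 0
g′′(0) = 1
g′′′(0) = -3/2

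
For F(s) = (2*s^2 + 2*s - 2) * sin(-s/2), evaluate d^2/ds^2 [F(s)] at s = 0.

-2

Distribute the polynomial across the series and collect like powers.
The coefficient of s^2 in the expansion is -1, so F′′(0) = 2! * (-1) = -2.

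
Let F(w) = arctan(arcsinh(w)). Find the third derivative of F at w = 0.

-3

Compose series: expand the inner function first, then feed it into the outer expansion.
From the series, [w^3] F = -1/2; multiply by 3! = 6 to get -3.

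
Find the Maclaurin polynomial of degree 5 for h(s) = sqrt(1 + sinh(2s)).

Plug the Maclaurin series of the inner function into that of the outer and collect terms.
h(0) = 1
h′(0) = 1
h′′(0) = -1
h′′′(0) = 7
h^(4)(0) = -31
h^(5)(0) = 241
The Taylor polynomial is Σ h^(k)(0)/k! · s^k.

241*s^5/120 - 31*s^4/24 + 7*s^3/6 - s^2/2 + s + 1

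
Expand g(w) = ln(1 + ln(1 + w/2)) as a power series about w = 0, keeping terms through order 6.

-917*w^6/23040 + 19*w^5/320 - 35*w^4/384 + 7*w^3/48 - w^2/4 + w/2

Compose series: expand the inner function first, then feed it into the outer expansion.
g(0) = 0
g′(0) = 1/2
g′′(0) = -1/2
g′′′(0) = 7/8
g^(4)(0) = -35/16
g^(5)(0) = 57/8
g^(6)(0) = -917/32
Dividing each by k! gives the coefficients c_0, ..., c_6.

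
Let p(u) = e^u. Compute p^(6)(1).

From the series, [(u - 1)^6] p = e/720; multiply by 6! = 720 to get e.

e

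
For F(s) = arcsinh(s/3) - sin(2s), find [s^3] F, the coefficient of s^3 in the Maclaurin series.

215/162

Expand each term separately and add.
F(0) = 0
F′(0) = -5/3
F′′(0) = 0
F′′′(0) = 215/27
So c_3 = F′′′(0)/3! = 215/162.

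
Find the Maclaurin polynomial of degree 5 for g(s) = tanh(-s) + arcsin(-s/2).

Combine the two series term by term.

-521*s^5/3840 + 5*s^3/16 - 3*s/2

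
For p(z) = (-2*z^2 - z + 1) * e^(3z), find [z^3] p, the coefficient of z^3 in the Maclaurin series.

-6

Multiply each power in the prefactor through the base expansion.
[z^0] = 1;  [z^1] = 2;  [z^2] = -1/2;  [z^3] = -6.
So c_3 = p′′′(0)/3! = -6.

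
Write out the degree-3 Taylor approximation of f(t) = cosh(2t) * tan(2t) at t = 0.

Take the Cauchy product of the two expansions.
f(0) = 0
f′(0) = 2
f′′(0) = 0
f′′′(0) = 40
Then c_k = f^(k)(0)/k! gives each Taylor coefficient.

20*t^3/3 + 2*t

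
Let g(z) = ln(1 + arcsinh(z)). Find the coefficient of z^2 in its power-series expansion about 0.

-1/2

Substitute the inner expansion into the outer series and collect powers.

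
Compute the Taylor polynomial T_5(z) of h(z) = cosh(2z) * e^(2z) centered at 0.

Multiply the two series term by term and collect like powers.
h(0) = 1
h′(0) = 2
h′′(0) = 8
h′′′(0) = 32
h^(4)(0) = 128
h^(5)(0) = 512
The Taylor polynomial is Σ h^(k)(0)/k! · z^k.

64*z^5/15 + 16*z^4/3 + 16*z^3/3 + 4*z^2 + 2*z + 1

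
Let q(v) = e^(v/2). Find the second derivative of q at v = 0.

Apply the Taylor formula c_k = f^(k)(a)/k!.
The coefficient of v^2 in the expansion is 1/8, so q′′(0) = 2! * (1/8) = 1/4.

1/4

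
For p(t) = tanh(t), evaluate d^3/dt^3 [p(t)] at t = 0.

-2

The coefficient of t^3 in the expansion is -1/3, so p′′′(0) = 3! * (-1/3) = -2.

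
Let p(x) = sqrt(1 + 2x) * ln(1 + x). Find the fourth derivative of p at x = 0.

20

Expand each factor separately, then convolve coefficients.
From the series, [x^4] p = 5/6; multiply by 4! = 24 to get 20.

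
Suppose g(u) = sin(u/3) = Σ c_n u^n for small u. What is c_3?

-1/162

Differentiate repeatedly and evaluate at the center.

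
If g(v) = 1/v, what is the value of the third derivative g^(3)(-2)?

-3/8

The coefficient of (v + 2)^3 in the expansion is -1/16, so g′′′(-2) = 3! * (-1/16) = -3/8.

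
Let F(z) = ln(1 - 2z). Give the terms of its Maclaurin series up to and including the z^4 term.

-4*z^4 - 8*z^3/3 - 2*z^2 - 2*z

F(0) = 0
F′(0) = -2
F′′(0) = -4
F′′′(0) = -16
F^(4)(0) = -96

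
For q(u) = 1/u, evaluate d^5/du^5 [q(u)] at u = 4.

-15/512

The coefficient of (u - 4)^5 in the expansion is -1/4096, so q^(5)(4) = 5! * (-1/4096) = -15/512.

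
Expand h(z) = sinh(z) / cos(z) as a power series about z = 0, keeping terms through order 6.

Write the quotient as an unknown series and match coefficients against numerator = denominator · series.
h(0) = 0
h′(0) = 1
h′′(0) = 0
h′′′(0) = 4
h^(4)(0) = 0
h^(5)(0) = 36
h^(6)(0) = 0

3*z^5/10 + 2*z^3/3 + z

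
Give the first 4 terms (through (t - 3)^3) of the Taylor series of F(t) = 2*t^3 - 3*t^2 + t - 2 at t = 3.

2*(t - 3)^3 + 15*(t - 3)^2 + 37*(t - 3) + 28

F(3) = 28
F′(3) = 37
F′′(3) = 30
F′′′(3) = 12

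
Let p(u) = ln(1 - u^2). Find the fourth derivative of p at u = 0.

The coefficient of u^4 in the expansion is -1/2, so p^(4)(0) = 4! * (-1/2) = -12.

-12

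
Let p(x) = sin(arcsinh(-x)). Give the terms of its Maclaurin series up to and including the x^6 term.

Plug the Maclaurin series of the inner function into that of the outer and collect terms.
p(0) = 0
p′(0) = -1
p′′(0) = 0
p′′′(0) = 2
p^(4)(0) = 0
p^(5)(0) = -20
p^(6)(0) = 0
Dividing each by k! gives the coefficients c_0, ..., c_6.

-x^5/6 + x^3/3 - x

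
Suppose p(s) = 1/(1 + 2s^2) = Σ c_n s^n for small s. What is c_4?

4

[s^0] = 1;  [s^1] = 0;  [s^2] = -2;  [s^3] = 0;  [s^4] = 4.
So c_4 = p^(4)(0)/4! = 4.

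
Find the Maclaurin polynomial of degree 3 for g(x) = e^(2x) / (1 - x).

19*x^3/3 + 5*x^2 + 3*x + 1

Multiply the two series term by term and collect like powers.
g(0) = 1
g′(0) = 3
g′′(0) = 10
g′′′(0) = 38
Dividing each by k! gives the coefficients c_0, ..., c_3.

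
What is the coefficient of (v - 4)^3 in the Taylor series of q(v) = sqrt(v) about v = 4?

Differentiate repeatedly and evaluate at the center.
q(4) = 2
q′(4) = 1/4
q′′(4) = -1/32
q′′′(4) = 3/256

1/512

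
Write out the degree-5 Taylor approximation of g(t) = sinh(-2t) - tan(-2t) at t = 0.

Add the two expansions coefficient-wise.
[t^0] = 0;  [t^1] = 0;  [t^2] = 0;  [t^3] = 4/3;  [t^4] = 0;  [t^5] = 4.

4*t^5 + 4*t^3/3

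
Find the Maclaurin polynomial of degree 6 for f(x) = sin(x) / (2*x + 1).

Expand 1/(denominator) as a geometric series and multiply by the numerator's series.
f(0) = 0
f′(0) = 1
f′′(0) = -4
f′′′(0) = 23
f^(4)(0) = -184
f^(5)(0) = 1841
f^(6)(0) = -22092

-1841*x^6/60 + 1841*x^5/120 - 23*x^4/3 + 23*x^3/6 - 2*x^2 + x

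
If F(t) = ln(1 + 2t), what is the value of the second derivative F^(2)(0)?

-4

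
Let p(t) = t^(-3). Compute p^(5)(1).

The coefficient of (t - 1)^5 in the expansion is -21, so p^(5)(1) = 5! * (-21) = -2520.

-2520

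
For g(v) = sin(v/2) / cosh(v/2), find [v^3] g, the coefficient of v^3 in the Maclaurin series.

-1/12

Invert the denominator's series and multiply.
g(0) = 0
g′(0) = 1/2
g′′(0) = 0
g′′′(0) = -1/2
So c_3 = g′′′(0)/3! = -1/12.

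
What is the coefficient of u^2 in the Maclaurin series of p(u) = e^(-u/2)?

p(0) = 1
p′(0) = -1/2
p′′(0) = 1/4
So c_2 = p′′(0)/2! = 1/8.

1/8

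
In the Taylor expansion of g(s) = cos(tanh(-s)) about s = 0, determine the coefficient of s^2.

Compose series: expand the inner function first, then feed it into the outer expansion.
[s^0] = 1;  [s^1] = 0;  [s^2] = -1/2.
So c_2 = g′′(0)/2! = -1/2.

-1/2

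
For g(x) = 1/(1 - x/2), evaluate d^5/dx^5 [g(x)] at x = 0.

Apply the Taylor formula c_k = f^(k)(a)/k!.
The coefficient of x^5 in the expansion is 1/32, so g^(5)(0) = 5! * (1/32) = 15/4.

15/4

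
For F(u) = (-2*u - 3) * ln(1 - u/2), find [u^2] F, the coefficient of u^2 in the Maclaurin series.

Distribute the polynomial across the series and collect like powers.
[u^0] = 0;  [u^1] = 3/2;  [u^2] = 11/8.
So c_2 = F′′(0)/2! = 11/8.

11/8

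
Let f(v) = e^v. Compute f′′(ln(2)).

Apply the Taylor formula c_k = f^(k)(a)/k!.
The coefficient of (v - ln(2))^2 in the expansion is 1, so f′′(ln(2)) = 2! * (1) = 2.

2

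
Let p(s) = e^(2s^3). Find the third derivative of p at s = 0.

The coefficient of s^3 in the expansion is 2, so p′′′(0) = 3! * (2) = 12.

12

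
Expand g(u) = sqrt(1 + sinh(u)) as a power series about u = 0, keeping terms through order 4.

Let u equal the inner series; expand the outer function in u and truncate.
g(0) = 1
g′(0) = 1/2
g′′(0) = -1/4
g′′′(0) = 7/8
g^(4)(0) = -31/16
Dividing each by k! gives the coefficients c_0, ..., c_4.

-31*u^4/384 + 7*u^3/48 - u^2/8 + u/2 + 1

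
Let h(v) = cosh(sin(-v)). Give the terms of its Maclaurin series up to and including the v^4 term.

-v^4/8 + v^2/2 + 1

Plug the Maclaurin series of the inner function into that of the outer and collect terms.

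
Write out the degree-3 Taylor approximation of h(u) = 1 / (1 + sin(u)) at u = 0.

Expand as Σ (-1)^k u^k with u equal to the inner function's series.
h(0) = 1
h′(0) = -1
h′′(0) = 2
h′′′(0) = -5

-5*u^3/6 + u^2 - u + 1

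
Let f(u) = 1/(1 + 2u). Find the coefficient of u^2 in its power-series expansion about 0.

4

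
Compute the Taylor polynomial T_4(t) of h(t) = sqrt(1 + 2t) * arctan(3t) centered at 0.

Take the Cauchy product of the two expansions.

-15*t^4/2 - 21*t^3/2 + 3*t^2 + 3*t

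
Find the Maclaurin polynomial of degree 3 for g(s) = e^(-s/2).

Differentiate repeatedly and evaluate at the center.
g(0) = 1
g′(0) = -1/2
g′′(0) = 1/4
g′′′(0) = -1/8
Dividing each by k! gives the coefficients c_0, ..., c_3.

-s^3/48 + s^2/8 - s/2 + 1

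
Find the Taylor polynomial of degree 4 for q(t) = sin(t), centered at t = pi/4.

sqrt(2)*(t - pi/4)^4/48 - sqrt(2)*(t - pi/4)^3/12 - sqrt(2)*(t - pi/4)^2/4 + sqrt(2)*(t - pi/4)/2 + sqrt(2)/2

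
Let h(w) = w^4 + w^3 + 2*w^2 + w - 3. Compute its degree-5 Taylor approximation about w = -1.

h(-1) = -2
h′(-1) = -4
h′′(-1) = 10
h′′′(-1) = -18
h^(4)(-1) = 24
h^(5)(-1) = 0

(w + 1)^4 - 3*(w + 1)^3 + 5*(w + 1)^2 - 4*(w + 1) - 2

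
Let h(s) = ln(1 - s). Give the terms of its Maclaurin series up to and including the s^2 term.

[s^0] = 0;  [s^1] = -1;  [s^2] = -1/2.

-s^2/2 - s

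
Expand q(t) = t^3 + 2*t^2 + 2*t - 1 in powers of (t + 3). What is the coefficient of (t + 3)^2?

-7

Use the known series and substitute for the argument.
[(t + 3)^0] = -16;  [(t + 3)^1] = 17;  [(t + 3)^2] = -7.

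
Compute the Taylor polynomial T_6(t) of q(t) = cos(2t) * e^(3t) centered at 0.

Multiply the two series term by term and collect like powers.

-407*t^6/144 - 199*t^5/40 - 119*t^4/24 - 3*t^3/2 + 5*t^2/2 + 3*t + 1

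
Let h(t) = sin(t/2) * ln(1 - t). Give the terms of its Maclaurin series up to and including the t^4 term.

-7*t^4/48 - t^3/4 - t^2/2

Expand each factor separately, then convolve coefficients.
h(0) = 0
h′(0) = 0
h′′(0) = -1
h′′′(0) = -3/2
h^(4)(0) = -7/2
The Taylor polynomial is Σ h^(k)(0)/k! · t^k.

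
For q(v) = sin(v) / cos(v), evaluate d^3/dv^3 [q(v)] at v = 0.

Invert the denominator's series and multiply.
From the series, [v^3] q = 1/3; multiply by 3! = 6 to get 2.

2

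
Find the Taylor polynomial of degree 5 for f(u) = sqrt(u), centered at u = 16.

[(u - 16)^0] = 4;  [(u - 16)^1] = 1/8;  [(u - 16)^2] = -1/512;  [(u - 16)^3] = 1/16384;  [(u - 16)^4] = -5/2097152;  [(u - 16)^5] = 7/67108864.

7*(u - 16)^5/67108864 - 5*(u - 16)^4/2097152 + (u - 16)^3/16384 - (u - 16)^2/512 + (u - 16)/8 + 4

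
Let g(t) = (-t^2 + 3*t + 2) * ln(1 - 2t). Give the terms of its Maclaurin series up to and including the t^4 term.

-14*t^4 - 28*t^3/3 - 10*t^2 - 4*t

Multiply each power in the prefactor through the base expansion.
g(0) = 0
g′(0) = -4
g′′(0) = -20
g′′′(0) = -56
g^(4)(0) = -336
Then c_k = g^(k)(0)/k! gives each Taylor coefficient.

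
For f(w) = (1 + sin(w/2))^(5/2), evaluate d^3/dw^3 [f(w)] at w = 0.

-5/64

Plug the Maclaurin series of the inner function into that of the outer and collect terms.
The coefficient of w^3 in the expansion is -5/384, so f′′′(0) = 3! * (-5/384) = -5/64.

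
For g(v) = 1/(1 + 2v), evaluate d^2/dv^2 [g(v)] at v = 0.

Apply the Taylor formula c_k = f^(k)(a)/k!.
From the series, [v^2] g = 4; multiply by 2! = 2 to get 8.

8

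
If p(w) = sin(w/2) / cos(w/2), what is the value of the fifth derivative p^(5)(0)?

1/2

Divide the numerator series by the denominator series (power-series long division).
The coefficient of w^5 in the expansion is 1/240, so p^(5)(0) = 5! * (1/240) = 1/2.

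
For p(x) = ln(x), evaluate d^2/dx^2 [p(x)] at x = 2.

Differentiate repeatedly and evaluate at the center.
The coefficient of (x - 2)^2 in the expansion is -1/8, so p′′(2) = 2! * (-1/8) = -1/4.

-1/4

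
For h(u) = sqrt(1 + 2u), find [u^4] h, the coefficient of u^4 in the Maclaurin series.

h(0) = 1
h′(0) = 1
h′′(0) = -1
h′′′(0) = 3
h^(4)(0) = -15
So c_4 = h^(4)(0)/4! = -5/8.

-5/8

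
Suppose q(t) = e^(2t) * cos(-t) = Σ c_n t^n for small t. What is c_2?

Take the Cauchy product of the two expansions.
[t^0] = 1;  [t^1] = 2;  [t^2] = 3/2.

3/2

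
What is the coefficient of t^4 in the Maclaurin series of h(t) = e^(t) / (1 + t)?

3/8

Take the Cauchy product of the two expansions.
h(0) = 1
h′(0) = 0
h′′(0) = 1
h′′′(0) = -2
h^(4)(0) = 9
Dividing each by k! gives the coefficients c_0, ..., c_4.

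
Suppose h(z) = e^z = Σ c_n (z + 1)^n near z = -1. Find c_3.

[(z + 1)^0] = e^(-1);  [(z + 1)^1] = e^(-1);  [(z + 1)^2] = e^(-1)/2;  [(z + 1)^3] = e^(-1)/6.

e^(-1)/6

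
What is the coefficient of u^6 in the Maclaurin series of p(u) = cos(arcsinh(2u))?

-68/9

Plug the Maclaurin series of the inner function into that of the outer and collect terms.
p(0) = 1
p′(0) = 0
p′′(0) = -4
p′′′(0) = 0
p^(4)(0) = 80
p^(5)(0) = 0
p^(6)(0) = -5440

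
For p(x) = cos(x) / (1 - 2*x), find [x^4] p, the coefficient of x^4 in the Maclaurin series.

337/24

Multiply the numerator's expansion by the denominator's geometric series.
So c_4 = p^(4)(0)/4! = 337/24.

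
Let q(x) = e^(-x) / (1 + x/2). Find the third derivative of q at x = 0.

-19/4

Multiply the two series term by term and collect like powers.
The coefficient of x^3 in the expansion is -19/24, so q′′′(0) = 3! * (-19/24) = -19/4.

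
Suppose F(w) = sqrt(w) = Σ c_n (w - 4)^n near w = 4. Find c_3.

1/512

[(w - 4)^0] = 2;  [(w - 4)^1] = 1/4;  [(w - 4)^2] = -1/64;  [(w - 4)^3] = 1/512.
So c_3 = F′′′(4)/3! = 1/512.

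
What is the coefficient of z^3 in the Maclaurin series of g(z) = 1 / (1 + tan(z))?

Expand as Σ (-1)^k u^k with u equal to the inner function's series.
g(0) = 1
g′(0) = -1
g′′(0) = 2
g′′′(0) = -8
So c_3 = g′′′(0)/3! = -4/3.

-4/3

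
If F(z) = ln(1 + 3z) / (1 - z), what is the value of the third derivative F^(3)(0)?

45

Write out both Maclaurin series and multiply, keeping only the needed powers.
The coefficient of z^3 in the expansion is 15/2, so F′′′(0) = 3! * (15/2) = 45.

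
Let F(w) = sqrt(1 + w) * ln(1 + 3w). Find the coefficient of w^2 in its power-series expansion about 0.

Multiply the two series term by term and collect like powers.
F(0) = 0
F′(0) = 3
F′′(0) = -6
So c_2 = F′′(0)/2! = -3.

-3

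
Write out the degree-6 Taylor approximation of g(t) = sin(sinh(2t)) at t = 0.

-32*t^5/15 + 2*t

Let u equal the inner series; expand the outer function in u and truncate.
[t^0] = 0;  [t^1] = 2;  [t^2] = 0;  [t^3] = 0;  [t^4] = 0;  [t^5] = -32/15;  [t^6] = 0.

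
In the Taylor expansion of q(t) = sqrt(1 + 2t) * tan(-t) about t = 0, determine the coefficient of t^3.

Take the Cauchy product of the two expansions.
q(0) = 0
q′(0) = -1
q′′(0) = -2
q′′′(0) = 1
So c_3 = q′′′(0)/3! = 1/6.

1/6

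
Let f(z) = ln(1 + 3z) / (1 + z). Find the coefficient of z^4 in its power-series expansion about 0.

-147/4

Write out both Maclaurin series and multiply, keeping only the needed powers.
So c_4 = f^(4)(0)/4! = -147/4.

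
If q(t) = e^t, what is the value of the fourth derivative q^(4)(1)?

The coefficient of (t - 1)^4 in the expansion is e/24, so q^(4)(1) = 4! * (e/24) = e.

e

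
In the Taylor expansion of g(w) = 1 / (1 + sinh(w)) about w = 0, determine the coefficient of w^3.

Expand as Σ (-1)^k u^k with u equal to the inner function's series.
g(0) = 1
g′(0) = -1
g′′(0) = 2
g′′′(0) = -7

-7/6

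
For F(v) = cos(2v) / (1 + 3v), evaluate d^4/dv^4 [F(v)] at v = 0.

1528

Multiply the two series term by term and collect like powers.
The coefficient of v^4 in the expansion is 191/3, so F^(4)(0) = 4! * (191/3) = 1528.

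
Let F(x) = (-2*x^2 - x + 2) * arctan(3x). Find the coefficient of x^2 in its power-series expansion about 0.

Shift and add copies of the series according to the polynomial's terms.
F(0) = 0
F′(0) = 6
F′′(0) = -6

-3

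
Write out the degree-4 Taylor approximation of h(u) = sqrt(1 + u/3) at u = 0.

-5*u^4/10368 + u^3/432 - u^2/72 + u/6 + 1

Compute the successive derivatives at the expansion point and divide by k!.
h(0) = 1
h′(0) = 1/6
h′′(0) = -1/36
h′′′(0) = 1/72
h^(4)(0) = -5/432
Then c_k = h^(k)(0)/k! gives each Taylor coefficient.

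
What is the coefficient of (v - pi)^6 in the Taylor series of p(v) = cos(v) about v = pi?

1/720

Use the known series and substitute for the argument.
p(pi) = -1
p′(pi) = 0
p′′(pi) = 1
p′′′(pi) = 0
p^(4)(pi) = -1
p^(5)(pi) = 0
p^(6)(pi) = 1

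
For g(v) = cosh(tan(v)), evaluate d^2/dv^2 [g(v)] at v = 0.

Let u equal the inner series; expand the outer function in u and truncate.
The coefficient of v^2 in the expansion is 1/2, so g′′(0) = 2! * (1/2) = 1.

1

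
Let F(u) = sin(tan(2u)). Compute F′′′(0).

Compose series: expand the inner function first, then feed it into the outer expansion.
From the series, [u^3] F = 4/3; multiply by 3! = 6 to get 8.

8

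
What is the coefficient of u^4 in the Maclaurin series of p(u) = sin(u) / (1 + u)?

-5/6

Expand each factor separately, then convolve coefficients.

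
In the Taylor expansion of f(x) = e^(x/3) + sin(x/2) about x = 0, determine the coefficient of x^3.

Add the two expansions coefficient-wise.
So c_3 = f′′′(0)/3! = -19/1296.

-19/1296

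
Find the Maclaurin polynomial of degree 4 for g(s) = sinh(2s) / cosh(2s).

Write the quotient as an unknown series and match coefficients against numerator = denominator · series.

-8*s^3/3 + 2*s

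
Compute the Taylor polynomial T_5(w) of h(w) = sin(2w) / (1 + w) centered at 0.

Write out both Maclaurin series and multiply, keeping only the needed powers.

14*w^5/15 - 2*w^4/3 + 2*w^3/3 - 2*w^2 + 2*w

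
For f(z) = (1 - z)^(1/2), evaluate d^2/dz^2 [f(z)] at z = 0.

-1/4

From the series, [z^2] f = -1/8; multiply by 2! = 2 to get -1/4.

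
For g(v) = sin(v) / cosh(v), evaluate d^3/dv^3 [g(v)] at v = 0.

-4

Write the quotient as an unknown series and match coefficients against numerator = denominator · series.
The coefficient of v^3 in the expansion is -2/3, so g′′′(0) = 3! * (-2/3) = -4.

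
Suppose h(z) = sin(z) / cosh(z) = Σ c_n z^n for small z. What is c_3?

Divide the numerator series by the denominator series (power-series long division).
So c_3 = h′′′(0)/3! = -2/3.

-2/3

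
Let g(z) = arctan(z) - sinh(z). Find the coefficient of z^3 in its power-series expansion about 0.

-1/2

Expand each term separately and add.
So c_3 = g′′′(0)/3! = -1/2.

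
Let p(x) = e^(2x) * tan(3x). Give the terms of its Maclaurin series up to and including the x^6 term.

388*x^6/5 + 262*x^5/5 + 22*x^4 + 15*x^3 + 6*x^2 + 3*x

Expand each factor separately, then convolve coefficients.
p(0) = 0
p′(0) = 3
p′′(0) = 12
p′′′(0) = 90
p^(4)(0) = 528
p^(5)(0) = 6288
p^(6)(0) = 55872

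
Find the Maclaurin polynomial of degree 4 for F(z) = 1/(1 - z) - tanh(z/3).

Combine the two series term by term.
[z^0] = 1;  [z^1] = 2/3;  [z^2] = 1;  [z^3] = 82/81;  [z^4] = 1.

z^4 + 82*z^3/81 + z^2 + 2*z/3 + 1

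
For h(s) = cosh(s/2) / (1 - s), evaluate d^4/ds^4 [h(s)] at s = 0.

Multiply the two series term by term and collect like powers.
The coefficient of s^4 in the expansion is 433/384, so h^(4)(0) = 4! * (433/384) = 433/16.

433/16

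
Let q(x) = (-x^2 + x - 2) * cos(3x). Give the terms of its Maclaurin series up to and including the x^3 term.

Shift and add copies of the series according to the polynomial's terms.
q(0) = -2
q′(0) = 1
q′′(0) = 16
q′′′(0) = -27
Then c_k = q^(k)(0)/k! gives each Taylor coefficient.

-9*x^3/2 + 8*x^2 + x - 2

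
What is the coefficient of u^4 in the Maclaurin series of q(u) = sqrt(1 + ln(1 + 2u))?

Let u equal the inner series; expand the outer function in u and truncate.
q(0) = 1
q′(0) = 1
q′′(0) = -3
q′′′(0) = 17
q^(4)(0) = -143

-143/24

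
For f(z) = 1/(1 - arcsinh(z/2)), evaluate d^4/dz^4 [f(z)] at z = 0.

Let u equal the inner series; expand the outer function in u and truncate.
From the series, [z^4] f = 1/24; multiply by 4! = 24 to get 1.

1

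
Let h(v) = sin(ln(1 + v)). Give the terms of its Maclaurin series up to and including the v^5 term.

Substitute the inner expansion into the outer series and collect powers.
h(0) = 0
h′(0) = 1
h′′(0) = -1
h′′′(0) = 1
h^(4)(0) = 0
h^(5)(0) = -10

-v^5/12 + v^3/6 - v^2/2 + v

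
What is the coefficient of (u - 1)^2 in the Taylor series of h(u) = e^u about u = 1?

h(1) = e
h′(1) = e
h′′(1) = e

e/2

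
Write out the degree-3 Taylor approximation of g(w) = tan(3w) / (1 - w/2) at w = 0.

Write out both Maclaurin series and multiply, keeping only the needed powers.

39*w^3/4 + 3*w^2/2 + 3*w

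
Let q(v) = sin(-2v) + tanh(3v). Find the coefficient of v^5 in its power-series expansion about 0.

482/15

Add the two expansions coefficient-wise.
[v^0] = 0;  [v^1] = 1;  [v^2] = 0;  [v^3] = -23/3;  [v^4] = 0;  [v^5] = 482/15.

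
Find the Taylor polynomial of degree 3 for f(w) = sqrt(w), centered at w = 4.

(w - 4)^3/512 - (w - 4)^2/64 + (w - 4)/4 + 2

[(w - 4)^0] = 2;  [(w - 4)^1] = 1/4;  [(w - 4)^2] = -1/64;  [(w - 4)^3] = 1/512.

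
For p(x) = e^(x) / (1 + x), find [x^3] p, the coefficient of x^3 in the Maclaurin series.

Take the Cauchy product of the two expansions.

-1/3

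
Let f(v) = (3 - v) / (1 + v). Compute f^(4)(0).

96

Multiply each power in the prefactor through the base expansion.
The coefficient of v^4 in the expansion is 4, so f^(4)(0) = 4! * (4) = 96.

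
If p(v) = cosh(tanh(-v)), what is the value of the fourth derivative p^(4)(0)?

Let u equal the inner series; expand the outer function in u and truncate.
The coefficient of v^4 in the expansion is -7/24, so p^(4)(0) = 4! * (-7/24) = -7.

-7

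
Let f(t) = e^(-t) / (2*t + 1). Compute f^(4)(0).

Expand 1/(denominator) as a geometric series and multiply by the numerator's series.
The coefficient of t^4 in the expansion is 211/8, so f^(4)(0) = 4! * (211/8) = 633.

633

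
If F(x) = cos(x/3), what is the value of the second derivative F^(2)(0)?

-1/9

Compute the successive derivatives at the expansion point and divide by k!.
From the series, [x^2] F = -1/18; multiply by 2! = 2 to get -1/9.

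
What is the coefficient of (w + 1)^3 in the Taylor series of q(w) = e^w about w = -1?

Compute the successive derivatives at the expansion point and divide by k!.
q(-1) = e^(-1)
q′(-1) = e^(-1)
q′′(-1) = e^(-1)
q′′′(-1) = e^(-1)
So c_3 = q′′′(-1)/3! = e^(-1)/6.

e^(-1)/6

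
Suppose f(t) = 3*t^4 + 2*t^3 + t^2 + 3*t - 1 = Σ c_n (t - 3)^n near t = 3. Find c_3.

[(t - 3)^0] = 314;  [(t - 3)^1] = 387;  [(t - 3)^2] = 181;  [(t - 3)^3] = 38.
So c_3 = f′′′(3)/3! = 38.

38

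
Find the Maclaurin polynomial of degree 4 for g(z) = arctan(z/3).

-z^3/81 + z/3

Use the known series and substitute for the argument.
g(0) = 0
g′(0) = 1/3
g′′(0) = 0
g′′′(0) = -2/27
g^(4)(0) = 0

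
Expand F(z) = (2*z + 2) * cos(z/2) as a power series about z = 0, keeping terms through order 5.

Distribute the polynomial across the series and collect like powers.
F(0) = 2
F′(0) = 2
F′′(0) = -1/2
F′′′(0) = -3/2
F^(4)(0) = 1/8
F^(5)(0) = 5/8

z^5/192 + z^4/192 - z^3/4 - z^2/4 + 2*z + 2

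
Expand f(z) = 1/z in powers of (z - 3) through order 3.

-(z - 3)^3/81 + (z - 3)^2/27 - (z - 3)/9 + 1/3

f(3) = 1/3
f′(3) = -1/9
f′′(3) = 2/27
f′′′(3) = -2/27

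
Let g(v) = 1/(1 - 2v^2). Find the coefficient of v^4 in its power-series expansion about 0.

4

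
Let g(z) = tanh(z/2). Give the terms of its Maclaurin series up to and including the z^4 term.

-z^3/24 + z/2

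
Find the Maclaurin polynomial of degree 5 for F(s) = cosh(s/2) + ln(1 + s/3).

s^5/1215 - 5*s^4/10368 + s^3/81 + 5*s^2/72 + s/3 + 1

Add the two expansions coefficient-wise.
F(0) = 1
F′(0) = 1/3
F′′(0) = 5/36
F′′′(0) = 2/27
F^(4)(0) = -5/432
F^(5)(0) = 8/81
Then c_k = F^(k)(0)/k! gives each Taylor coefficient.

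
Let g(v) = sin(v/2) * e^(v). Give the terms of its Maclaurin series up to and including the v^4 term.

Write out both Maclaurin series and multiply, keeping only the needed powers.
[v^0] = 0;  [v^1] = 1/2;  [v^2] = 1/2;  [v^3] = 11/48;  [v^4] = 1/16.

v^4/16 + 11*v^3/48 + v^2/2 + v/2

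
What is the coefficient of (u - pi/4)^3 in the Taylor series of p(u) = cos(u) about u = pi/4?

sqrt(2)/12

c_3 = p′′′(pi/4)/3! = sqrt(2)/12.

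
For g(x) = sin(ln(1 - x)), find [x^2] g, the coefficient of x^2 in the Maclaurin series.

Substitute the inner expansion into the outer series and collect powers.
g(0) = 0
g′(0) = -1
g′′(0) = -1

-1/2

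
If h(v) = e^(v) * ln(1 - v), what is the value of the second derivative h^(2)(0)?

Multiply the two series term by term and collect like powers.
The coefficient of v^2 in the expansion is -3/2, so h′′(0) = 2! * (-3/2) = -3.

-3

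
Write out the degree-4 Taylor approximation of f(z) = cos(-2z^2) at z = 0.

f(0) = 1
f′(0) = 0
f′′(0) = 0
f′′′(0) = 0
f^(4)(0) = -48

1 - 2*z^4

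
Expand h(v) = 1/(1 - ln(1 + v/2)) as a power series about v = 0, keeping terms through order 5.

Plug the Maclaurin series of the inner function into that of the outer and collect terms.

7*v^5/1920 + v^4/96 + v^3/24 + v^2/8 + v/2 + 1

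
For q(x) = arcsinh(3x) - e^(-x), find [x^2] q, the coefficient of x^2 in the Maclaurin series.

Expand each term separately and add.
So c_2 = q′′(0)/2! = -1/2.

-1/2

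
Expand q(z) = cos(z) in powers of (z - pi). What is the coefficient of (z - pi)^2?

1/2

q(pi) = -1
q′(pi) = 0
q′′(pi) = 1
So c_2 = q′′(pi)/2! = 1/2.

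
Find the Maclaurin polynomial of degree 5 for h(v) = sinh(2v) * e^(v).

Write out both Maclaurin series and multiply, keeping only the needed powers.
h(0) = 0
h′(0) = 2
h′′(0) = 4
h′′′(0) = 14
h^(4)(0) = 40
h^(5)(0) = 122

61*v^5/60 + 5*v^4/3 + 7*v^3/3 + 2*v^2 + 2*v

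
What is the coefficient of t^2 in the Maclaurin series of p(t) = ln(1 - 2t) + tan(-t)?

Add the two expansions coefficient-wise.
p(0) = 0
p′(0) = -3
p′′(0) = -4

-2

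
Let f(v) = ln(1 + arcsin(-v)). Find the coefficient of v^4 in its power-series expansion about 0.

Plug the Maclaurin series of the inner function into that of the outer and collect terms.
f(0) = 0
f′(0) = -1
f′′(0) = -1
f′′′(0) = -3
f^(4)(0) = -10
Dividing each by k! gives the coefficients c_0, ..., c_4.

-5/12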